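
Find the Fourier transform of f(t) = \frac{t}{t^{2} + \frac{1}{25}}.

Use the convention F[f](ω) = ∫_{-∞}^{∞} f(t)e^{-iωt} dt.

F(ω) = - i \pi e^{- \frac{\left|{\omega}\right|}{5}} \operatorname{sign}{\left(\omega \right)}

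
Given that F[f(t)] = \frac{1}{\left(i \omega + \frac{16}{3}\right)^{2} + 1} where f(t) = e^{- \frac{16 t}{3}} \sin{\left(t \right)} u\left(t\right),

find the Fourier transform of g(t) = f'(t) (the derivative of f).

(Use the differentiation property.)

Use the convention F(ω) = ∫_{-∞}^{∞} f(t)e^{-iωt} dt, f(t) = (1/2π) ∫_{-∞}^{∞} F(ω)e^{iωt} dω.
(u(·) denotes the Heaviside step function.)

F[g](ω) = \frac{9 i \omega}{\left(3 i \omega + 16\right)^{2} + 9}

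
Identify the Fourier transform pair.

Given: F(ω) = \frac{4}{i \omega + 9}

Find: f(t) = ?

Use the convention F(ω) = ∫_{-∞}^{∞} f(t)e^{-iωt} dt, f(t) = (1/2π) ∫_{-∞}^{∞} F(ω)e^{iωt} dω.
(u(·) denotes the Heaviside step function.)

f(t) = 4 e^{- 9 t} u\left(t\right)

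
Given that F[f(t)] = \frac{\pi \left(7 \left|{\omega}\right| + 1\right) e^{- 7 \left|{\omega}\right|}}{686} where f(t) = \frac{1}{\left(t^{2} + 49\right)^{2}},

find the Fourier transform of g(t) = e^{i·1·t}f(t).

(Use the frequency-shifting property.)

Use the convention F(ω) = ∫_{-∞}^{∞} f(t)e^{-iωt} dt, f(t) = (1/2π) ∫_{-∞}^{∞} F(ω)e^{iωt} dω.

F[g](ω) = \frac{\pi \left(7 \left|{\omega - 1}\right| + 1\right) e^{- 7 \left|{\omega - 1}\right|}}{686}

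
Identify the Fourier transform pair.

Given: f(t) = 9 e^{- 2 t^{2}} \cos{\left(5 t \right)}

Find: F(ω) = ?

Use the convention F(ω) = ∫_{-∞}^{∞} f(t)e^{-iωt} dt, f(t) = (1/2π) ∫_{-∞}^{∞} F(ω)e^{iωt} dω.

F(ω) = \frac{9 \sqrt{2} \sqrt{\pi} \left(e^{\frac{5 \omega}{2}} + 1\right) e^{- \frac{\omega^{2}}{8} - \frac{5 \omega}{4} - \frac{25}{8}}}{4}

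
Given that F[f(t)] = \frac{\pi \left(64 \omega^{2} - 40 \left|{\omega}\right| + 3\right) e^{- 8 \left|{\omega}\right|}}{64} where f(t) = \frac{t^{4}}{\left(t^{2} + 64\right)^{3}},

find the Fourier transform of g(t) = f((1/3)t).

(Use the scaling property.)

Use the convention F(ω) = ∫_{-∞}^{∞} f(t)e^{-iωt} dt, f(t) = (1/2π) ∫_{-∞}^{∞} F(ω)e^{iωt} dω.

F[g](ω) = \frac{9 \pi \left(192 \omega^{2} - 40 \left|{\omega}\right| + 1\right) e^{- 24 \left|{\omega}\right|}}{64}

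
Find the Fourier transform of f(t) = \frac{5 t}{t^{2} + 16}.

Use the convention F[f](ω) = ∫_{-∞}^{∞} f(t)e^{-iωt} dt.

F(ω) = - 5 i \pi e^{- 4 \left|{\omega}\right|} \operatorname{sign}{\left(\omega \right)}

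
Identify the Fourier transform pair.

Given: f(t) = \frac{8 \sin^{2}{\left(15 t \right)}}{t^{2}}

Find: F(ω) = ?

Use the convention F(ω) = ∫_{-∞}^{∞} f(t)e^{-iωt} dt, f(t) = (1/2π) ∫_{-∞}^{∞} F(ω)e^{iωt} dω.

F(ω) = \begin{cases} 4 \pi \left(30 - \left|{\omega}\right|\right) & \text{for}\: \omega > -30 \wedge \omega < 30 \\0 & \text{otherwise} \end{cases}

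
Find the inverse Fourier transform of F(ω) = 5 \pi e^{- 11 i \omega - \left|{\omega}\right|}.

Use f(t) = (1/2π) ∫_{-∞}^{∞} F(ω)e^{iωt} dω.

f(t) = \frac{5}{\left(t - 11\right)^{2} + 1}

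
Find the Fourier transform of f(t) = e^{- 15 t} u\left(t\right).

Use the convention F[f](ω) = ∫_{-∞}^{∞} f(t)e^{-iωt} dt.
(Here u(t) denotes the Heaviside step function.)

F(ω) = \frac{1}{i \omega + 15}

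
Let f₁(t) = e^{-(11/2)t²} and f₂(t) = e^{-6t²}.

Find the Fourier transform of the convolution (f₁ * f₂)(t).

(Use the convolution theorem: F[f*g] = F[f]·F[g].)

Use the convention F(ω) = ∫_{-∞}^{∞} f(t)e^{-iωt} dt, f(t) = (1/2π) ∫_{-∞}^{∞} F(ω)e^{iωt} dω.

F[f₁*f₂](ω) = \frac{\sqrt{33} \pi e^{- \frac{23 \omega^{2}}{264}}}{33}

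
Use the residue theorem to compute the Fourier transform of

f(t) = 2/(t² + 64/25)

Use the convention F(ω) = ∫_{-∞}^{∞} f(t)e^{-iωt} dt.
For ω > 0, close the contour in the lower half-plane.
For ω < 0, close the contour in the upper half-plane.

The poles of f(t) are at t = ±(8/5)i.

Let g(z) = f(z)e^{-iωz}; for large |z| the factor e^{-iωz} decays in the lower half-plane when ω > 0 and in the upper half-plane when ω < 0.

Case ω > 0 (lower half-plane, clockwise contour ⇒ F(ω) = -2πi·ΣRes):
  Res_{z = - \frac{8 i}{5}} g(z) = \frac{5 i e^{- \frac{8 \omega}{5}}}{8}
  F(ω) = -2πi·ΣRes = \frac{5 \pi e^{- \frac{8 \omega}{5}}}{4}

Case ω < 0 (upper half-plane, counterclockwise contour ⇒ F(ω) = +2πi·ΣRes):
  Res_{z = \frac{8 i}{5}} g(z) = - \frac{5 i e^{\frac{8 \omega}{5}}}{8}
  F(ω) = 2πi·ΣRes = \frac{5 \pi e^{\frac{8 \omega}{5}}}{4}

Both cases combine into a single formula in |ω|:

F(ω) = \frac{5 \pi e^{- \frac{8 \left|{\omega}\right|}{5}}}{4}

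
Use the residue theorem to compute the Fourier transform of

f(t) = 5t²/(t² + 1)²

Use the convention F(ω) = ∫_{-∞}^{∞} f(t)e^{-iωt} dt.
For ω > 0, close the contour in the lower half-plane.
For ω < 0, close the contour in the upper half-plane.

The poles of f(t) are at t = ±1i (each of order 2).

Let g(z) = f(z)e^{-iωz}; for large |z| the factor e^{-iωz} decays in the lower half-plane when ω > 0 and in the upper half-plane when ω < 0.

Case ω > 0 (lower half-plane, clockwise contour ⇒ F(ω) = -2πi·ΣRes):
  Res_{z = - i} g(z) = \frac{5 i \left(1 - \omega\right) e^{- \omega}}{4} (pole of order 2)
  F(ω) = -2πi·ΣRes = \frac{5 \pi \left(1 - \omega\right) e^{- \omega}}{2}

Case ω < 0 (upper half-plane, counterclockwise contour ⇒ F(ω) = +2πi·ΣRes):
  Res_{z = i} g(z) = \frac{5 i \left(- \omega - 1\right) e^{\omega}}{4} (pole of order 2)
  F(ω) = 2πi·ΣRes = \frac{5 \pi \left(\omega + 1\right) e^{\omega}}{2}

Both cases combine into a single formula in |ω|:

F(ω) = \frac{5 \pi \left(1 - \left|{\omega}\right|\right) e^{- \left|{\omega}\right|}}{2}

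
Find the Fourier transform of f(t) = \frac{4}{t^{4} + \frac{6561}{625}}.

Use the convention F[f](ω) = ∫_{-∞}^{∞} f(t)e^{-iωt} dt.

F(ω) = \frac{500 \pi e^{- \frac{9 \sqrt{2} \left|{\omega}\right|}{10}} \sin{\left(\frac{9 \sqrt{2} \left|{\omega}\right|}{10} + \frac{\pi}{4} \right)}}{729}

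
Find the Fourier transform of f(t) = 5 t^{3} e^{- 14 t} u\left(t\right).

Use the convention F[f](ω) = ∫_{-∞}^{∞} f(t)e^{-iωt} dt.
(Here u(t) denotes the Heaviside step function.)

F(ω) = \frac{30}{\left(i \omega + 14\right)^{4}}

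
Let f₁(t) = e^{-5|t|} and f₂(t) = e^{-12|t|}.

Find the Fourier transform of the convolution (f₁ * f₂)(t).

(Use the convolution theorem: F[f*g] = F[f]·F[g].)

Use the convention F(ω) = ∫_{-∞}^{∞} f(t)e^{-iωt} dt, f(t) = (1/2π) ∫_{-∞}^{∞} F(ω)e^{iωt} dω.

F[f₁*f₂](ω) = \frac{240}{\left(\omega^{2} + 25\right) \left(\omega^{2} + 144\right)}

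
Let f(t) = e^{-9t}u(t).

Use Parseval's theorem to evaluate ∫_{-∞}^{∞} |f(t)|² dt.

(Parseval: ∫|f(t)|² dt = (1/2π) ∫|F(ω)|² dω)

∫|f(t)|² dt = \frac{1}{18}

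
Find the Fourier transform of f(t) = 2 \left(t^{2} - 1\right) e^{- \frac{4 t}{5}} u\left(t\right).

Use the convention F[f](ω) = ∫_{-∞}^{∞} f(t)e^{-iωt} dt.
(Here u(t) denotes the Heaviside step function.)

F(ω) = \frac{10 \left(250 i \omega - \left(5 i \omega + 4\right)^{3} + 200\right)}{\left(5 i \omega + 4\right)^{4}}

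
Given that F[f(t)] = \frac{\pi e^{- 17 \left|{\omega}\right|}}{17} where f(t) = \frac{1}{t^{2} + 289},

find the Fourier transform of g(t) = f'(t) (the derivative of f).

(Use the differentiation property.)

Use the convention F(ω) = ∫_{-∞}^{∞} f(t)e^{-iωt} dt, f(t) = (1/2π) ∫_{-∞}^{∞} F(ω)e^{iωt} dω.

F[g](ω) = \frac{i \pi \omega e^{- 17 \left|{\omega}\right|}}{17}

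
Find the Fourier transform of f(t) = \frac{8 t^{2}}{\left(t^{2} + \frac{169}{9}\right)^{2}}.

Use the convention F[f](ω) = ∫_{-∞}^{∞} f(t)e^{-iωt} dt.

F(ω) = \frac{4 \pi \left(3 - 13 \left|{\omega}\right|\right) e^{- \frac{13 \left|{\omega}\right|}{3}}}{13}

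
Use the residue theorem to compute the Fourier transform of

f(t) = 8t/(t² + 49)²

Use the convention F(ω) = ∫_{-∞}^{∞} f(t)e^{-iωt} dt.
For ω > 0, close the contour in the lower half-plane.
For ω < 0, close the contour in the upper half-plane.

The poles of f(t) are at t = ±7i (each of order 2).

Let g(z) = f(z)e^{-iωz}; for large |z| the factor e^{-iωz} decays in the lower half-plane when ω > 0 and in the upper half-plane when ω < 0.

Case ω > 0 (lower half-plane, clockwise contour ⇒ F(ω) = -2πi·ΣRes):
  Res_{z = - 7 i} g(z) = \frac{2 \omega e^{- 7 \omega}}{7} (pole of order 2)
  F(ω) = -2πi·ΣRes = - \frac{4 i \pi \omega e^{- 7 \omega}}{7}

Case ω < 0 (upper half-plane, counterclockwise contour ⇒ F(ω) = +2πi·ΣRes):
  Res_{z = 7 i} g(z) = - \frac{2 \omega e^{7 \omega}}{7} (pole of order 2)
  F(ω) = 2πi·ΣRes = - \frac{4 i \pi \omega e^{7 \omega}}{7}

Both cases combine into a single formula in |ω|:

F(ω) = - \frac{4 i \pi \omega e^{- 7 \left|{\omega}\right|}}{7}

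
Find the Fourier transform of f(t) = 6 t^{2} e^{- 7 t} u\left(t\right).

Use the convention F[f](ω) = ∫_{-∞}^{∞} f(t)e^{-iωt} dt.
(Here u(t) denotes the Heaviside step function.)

F(ω) = \frac{12}{\left(i \omega + 7\right)^{3}}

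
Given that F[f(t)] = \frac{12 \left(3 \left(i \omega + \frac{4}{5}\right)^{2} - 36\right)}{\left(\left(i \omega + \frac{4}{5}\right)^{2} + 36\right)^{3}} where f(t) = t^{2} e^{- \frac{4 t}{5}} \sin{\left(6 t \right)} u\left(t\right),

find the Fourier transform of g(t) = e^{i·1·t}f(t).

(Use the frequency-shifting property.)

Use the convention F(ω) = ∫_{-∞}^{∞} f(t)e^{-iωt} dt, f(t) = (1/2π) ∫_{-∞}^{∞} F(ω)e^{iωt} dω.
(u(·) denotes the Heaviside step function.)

F[g](ω) = \frac{22500 \left(\left(5 i \left(\omega - 1\right) + 4\right)^{2} - 300\right)}{\left(\left(5 i \left(\omega - 1\right) + 4\right)^{2} + 900\right)^{3}}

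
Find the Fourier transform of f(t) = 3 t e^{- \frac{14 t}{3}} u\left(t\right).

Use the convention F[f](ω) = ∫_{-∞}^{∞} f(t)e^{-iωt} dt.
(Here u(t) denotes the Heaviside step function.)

F(ω) = \frac{27}{\left(3 i \omega + 14\right)^{2}}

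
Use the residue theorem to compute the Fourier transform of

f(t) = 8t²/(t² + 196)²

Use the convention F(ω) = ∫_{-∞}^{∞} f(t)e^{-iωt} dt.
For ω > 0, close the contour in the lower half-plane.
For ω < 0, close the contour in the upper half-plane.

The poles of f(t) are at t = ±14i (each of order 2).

Let g(z) = f(z)e^{-iωz}; for large |z| the factor e^{-iωz} decays in the lower half-plane when ω > 0 and in the upper half-plane when ω < 0.

Case ω > 0 (lower half-plane, clockwise contour ⇒ F(ω) = -2πi·ΣRes):
  Res_{z = - 14 i} g(z) = \frac{i \left(1 - 14 \omega\right) e^{- 14 \omega}}{7} (pole of order 2)
  F(ω) = -2πi·ΣRes = \frac{2 \pi \left(1 - 14 \omega\right) e^{- 14 \omega}}{7}

Case ω < 0 (upper half-plane, counterclockwise contour ⇒ F(ω) = +2πi·ΣRes):
  Res_{z = 14 i} g(z) = \frac{i \left(- 14 \omega - 1\right) e^{14 \omega}}{7} (pole of order 2)
  F(ω) = 2πi·ΣRes = \frac{2 \pi \left(14 \omega + 1\right) e^{14 \omega}}{7}

Both cases combine into a single formula in |ω|:

F(ω) = \frac{2 \pi \left(1 - 14 \left|{\omega}\right|\right) e^{- 14 \left|{\omega}\right|}}{7}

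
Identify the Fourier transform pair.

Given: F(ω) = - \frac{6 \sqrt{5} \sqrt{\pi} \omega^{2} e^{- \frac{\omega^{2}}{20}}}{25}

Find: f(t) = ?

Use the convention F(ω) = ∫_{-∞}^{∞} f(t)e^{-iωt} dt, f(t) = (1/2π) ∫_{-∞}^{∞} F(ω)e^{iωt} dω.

f(t) = 6 \left(20 t^{2} - 2\right) e^{- 5 t^{2}}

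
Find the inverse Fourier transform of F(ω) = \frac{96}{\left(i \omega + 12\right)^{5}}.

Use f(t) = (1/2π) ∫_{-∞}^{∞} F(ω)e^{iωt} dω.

f(t) = 4 t^{4} e^{- 12 t} u\left(t\right)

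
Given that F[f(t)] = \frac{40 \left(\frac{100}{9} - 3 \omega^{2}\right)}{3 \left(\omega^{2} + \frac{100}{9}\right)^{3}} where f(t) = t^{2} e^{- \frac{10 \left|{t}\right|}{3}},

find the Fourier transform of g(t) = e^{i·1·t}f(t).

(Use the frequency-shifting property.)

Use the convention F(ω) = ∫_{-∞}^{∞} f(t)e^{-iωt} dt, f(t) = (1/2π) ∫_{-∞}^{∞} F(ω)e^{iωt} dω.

F[g](ω) = \frac{1080 \left(100 - 27 \left(\omega - 1\right)^{2}\right)}{\left(9 \left(\omega - 1\right)^{2} + 100\right)^{3}}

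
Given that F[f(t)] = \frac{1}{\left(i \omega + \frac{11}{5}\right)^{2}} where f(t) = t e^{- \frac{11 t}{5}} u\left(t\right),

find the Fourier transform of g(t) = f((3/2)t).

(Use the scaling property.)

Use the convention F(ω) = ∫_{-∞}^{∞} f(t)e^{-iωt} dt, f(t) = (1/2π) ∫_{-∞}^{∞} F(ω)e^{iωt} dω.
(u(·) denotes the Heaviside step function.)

F[g](ω) = \frac{150}{\left(10 i \omega + 33\right)^{2}}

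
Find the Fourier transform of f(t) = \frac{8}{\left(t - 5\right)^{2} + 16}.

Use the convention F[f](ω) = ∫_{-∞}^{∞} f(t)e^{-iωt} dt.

F(ω) = 2 \pi e^{- 5 i \omega - 4 \left|{\omega}\right|}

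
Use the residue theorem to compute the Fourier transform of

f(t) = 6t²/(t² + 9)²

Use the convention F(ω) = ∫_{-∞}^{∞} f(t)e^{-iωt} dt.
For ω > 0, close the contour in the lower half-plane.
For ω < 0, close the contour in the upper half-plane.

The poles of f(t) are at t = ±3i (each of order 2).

Let g(z) = f(z)e^{-iωz}; for large |z| the factor e^{-iωz} decays in the lower half-plane when ω > 0 and in the upper half-plane when ω < 0.

Case ω > 0 (lower half-plane, clockwise contour ⇒ F(ω) = -2πi·ΣRes):
  Res_{z = - 3 i} g(z) = \frac{i \left(1 - 3 \omega\right) e^{- 3 \omega}}{2} (pole of order 2)
  F(ω) = -2πi·ΣRes = \pi \left(1 - 3 \omega\right) e^{- 3 \omega}

Case ω < 0 (upper half-plane, counterclockwise contour ⇒ F(ω) = +2πi·ΣRes):
  Res_{z = 3 i} g(z) = \frac{i \left(- 3 \omega - 1\right) e^{3 \omega}}{2} (pole of order 2)
  F(ω) = 2πi·ΣRes = \pi \left(3 \omega + 1\right) e^{3 \omega}

Both cases combine into a single formula in |ω|:

F(ω) = \pi \left(1 - 3 \left|{\omega}\right|\right) e^{- 3 \left|{\omega}\right|}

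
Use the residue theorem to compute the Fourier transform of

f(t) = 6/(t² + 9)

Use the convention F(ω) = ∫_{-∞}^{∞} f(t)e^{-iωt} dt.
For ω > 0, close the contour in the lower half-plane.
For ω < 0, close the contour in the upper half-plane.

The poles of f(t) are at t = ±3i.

Let g(z) = f(z)e^{-iωz}; for large |z| the factor e^{-iωz} decays in the lower half-plane when ω > 0 and in the upper half-plane when ω < 0.

Case ω > 0 (lower half-plane, clockwise contour ⇒ F(ω) = -2πi·ΣRes):
  Res_{z = - 3 i} g(z) = i e^{- 3 \omega}
  F(ω) = -2πi·ΣRes = 2 \pi e^{- 3 \omega}

Case ω < 0 (upper half-plane, counterclockwise contour ⇒ F(ω) = +2πi·ΣRes):
  Res_{z = 3 i} g(z) = - i e^{3 \omega}
  F(ω) = 2πi·ΣRes = 2 \pi e^{3 \omega}

Both cases combine into a single formula in |ω|:

F(ω) = 2 \pi e^{- 3 \left|{\omega}\right|}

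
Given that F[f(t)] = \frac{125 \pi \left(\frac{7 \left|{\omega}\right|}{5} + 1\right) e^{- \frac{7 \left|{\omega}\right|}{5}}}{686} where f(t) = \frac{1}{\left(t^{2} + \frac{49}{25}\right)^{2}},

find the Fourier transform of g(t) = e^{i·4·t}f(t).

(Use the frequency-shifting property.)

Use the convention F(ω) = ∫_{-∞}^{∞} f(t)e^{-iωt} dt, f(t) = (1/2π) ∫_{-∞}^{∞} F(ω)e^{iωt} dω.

F[g](ω) = \frac{25 \pi \left(7 \left|{\omega - 4}\right| + 5\right) e^{- \frac{7 \left|{\omega - 4}\right|}{5}}}{686}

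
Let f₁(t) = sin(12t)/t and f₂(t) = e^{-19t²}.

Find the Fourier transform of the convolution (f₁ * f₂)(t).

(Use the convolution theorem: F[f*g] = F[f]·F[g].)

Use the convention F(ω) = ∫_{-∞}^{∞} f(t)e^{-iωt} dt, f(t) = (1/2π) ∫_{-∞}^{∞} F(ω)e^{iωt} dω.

F[f₁*f₂](ω) = \begin{cases} \frac{\sqrt{19} \pi^{\frac{3}{2}} e^{- \frac{\omega^{2}}{76}}}{19} & \text{for}\: \omega > -12 \wedge \omega < 12 \\0 & \text{otherwise} \end{cases}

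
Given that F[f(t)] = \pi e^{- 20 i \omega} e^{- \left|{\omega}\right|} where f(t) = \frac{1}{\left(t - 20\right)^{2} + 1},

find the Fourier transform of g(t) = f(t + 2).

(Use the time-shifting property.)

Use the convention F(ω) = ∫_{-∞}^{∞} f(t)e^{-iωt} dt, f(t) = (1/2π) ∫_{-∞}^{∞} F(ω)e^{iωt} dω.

F[g](ω) = \pi e^{- 18 i \omega - \left|{\omega}\right|}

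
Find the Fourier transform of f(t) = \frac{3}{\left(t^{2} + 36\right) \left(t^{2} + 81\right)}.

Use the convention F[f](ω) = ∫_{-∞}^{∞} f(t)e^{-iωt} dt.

F(ω) = \frac{\pi \left(3 e^{3 \left|{\omega}\right|} - 2\right) e^{- 9 \left|{\omega}\right|}}{270}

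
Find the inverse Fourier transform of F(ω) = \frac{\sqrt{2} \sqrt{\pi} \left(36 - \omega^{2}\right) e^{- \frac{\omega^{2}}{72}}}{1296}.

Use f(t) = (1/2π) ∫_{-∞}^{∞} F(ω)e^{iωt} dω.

f(t) = 6 t^{2} e^{- 18 t^{2}}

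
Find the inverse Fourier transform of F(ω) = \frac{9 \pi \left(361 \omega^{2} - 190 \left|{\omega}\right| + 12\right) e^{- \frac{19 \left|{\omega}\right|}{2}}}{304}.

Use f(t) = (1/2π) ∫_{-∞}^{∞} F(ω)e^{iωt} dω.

f(t) = \frac{9 t^{4}}{\left(t^{2} + \frac{361}{4}\right)^{3}}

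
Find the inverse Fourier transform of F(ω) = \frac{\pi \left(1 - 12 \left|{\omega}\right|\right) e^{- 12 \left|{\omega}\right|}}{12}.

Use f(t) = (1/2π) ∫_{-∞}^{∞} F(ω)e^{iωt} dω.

f(t) = \frac{2 t^{2}}{\left(t^{2} + 144\right)^{2}}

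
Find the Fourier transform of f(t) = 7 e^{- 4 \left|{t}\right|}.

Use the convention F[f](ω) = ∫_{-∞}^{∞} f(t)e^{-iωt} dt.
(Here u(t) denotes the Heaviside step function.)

F(ω) = \frac{56}{\omega^{2} + 16}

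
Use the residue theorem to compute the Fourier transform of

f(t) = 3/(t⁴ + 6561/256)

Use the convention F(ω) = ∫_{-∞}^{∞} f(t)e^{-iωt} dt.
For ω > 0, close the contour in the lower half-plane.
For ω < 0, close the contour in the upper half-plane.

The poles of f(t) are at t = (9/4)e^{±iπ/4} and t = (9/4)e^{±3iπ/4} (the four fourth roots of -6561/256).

Let g(z) = f(z)e^{-iωz}; for large |z| the factor e^{-iωz} decays in the lower half-plane when ω > 0 and in the upper half-plane when ω < 0.

Case ω > 0 (lower half-plane, clockwise contour ⇒ F(ω) = -2πi·ΣRes):
  Res_{z = - \frac{9 \sqrt{2}}{8} - \frac{9 \sqrt{2} i}{8}} g(z) = \frac{8 \sqrt{2} \left(1 + i\right) e^{\frac{9 \sqrt{2} \omega \left(-1 + i\right)}{8}}}{243}
  Res_{z = \frac{9 \sqrt{2}}{8} - \frac{9 \sqrt{2} i}{8}} g(z) = \frac{8 \sqrt{2} \left(-1 + i\right) e^{- \frac{9 \sqrt{2} \omega \left(1 + i\right)}{8}}}{243}
  F(ω) = -2πi·ΣRes = \frac{16 \sqrt{2} \pi \left(\left(1 - i\right) e^{\frac{9 \sqrt{2} i \omega}{4}} + 1 + i\right) e^{- \frac{9 \sqrt{2} \omega \left(1 + i\right)}{8}}}{243} = \frac{64 \pi e^{- \frac{9 \sqrt{2} \omega}{8}} \sin{\left(\frac{9 \sqrt{2} \omega}{8} + \frac{\pi}{4} \right)}}{243}

Case ω < 0 (upper half-plane, counterclockwise contour ⇒ F(ω) = +2πi·ΣRes):
  Res_{z = \frac{9 \sqrt{2}}{8} + \frac{9 \sqrt{2} i}{8}} g(z) = - \frac{8 \sqrt{2} \left(1 + i\right) e^{\frac{9 \sqrt{2} \omega \left(1 - i\right)}{8}}}{243}
  Res_{z = - \frac{9 \sqrt{2}}{8} + \frac{9 \sqrt{2} i}{8}} g(z) = \frac{8 \sqrt{2} \left(1 - i\right) e^{\frac{9 \sqrt{2} \omega \left(1 + i\right)}{8}}}{243}
  F(ω) = 2πi·ΣRes = - \frac{16 \sqrt{2} i \pi \left(\left(1 + i\right) e^{\frac{9 \sqrt{2} \omega \left(1 - i\right)}{8}} - \left(1 - i\right) e^{\frac{9 \sqrt{2} \omega \left(1 + i\right)}{8}}\right)}{243} = \frac{64 \pi e^{\frac{9 \sqrt{2} \omega}{8}} \cos{\left(\frac{9 \sqrt{2} \omega}{8} + \frac{\pi}{4} \right)}}{243}

Both cases combine into a single formula in |ω|:

F(ω) = \frac{64 \pi e^{- \frac{9 \sqrt{2} \left|{\omega}\right|}{8}} \sin{\left(\frac{9 \sqrt{2} \left|{\omega}\right|}{8} + \frac{\pi}{4} \right)}}{243}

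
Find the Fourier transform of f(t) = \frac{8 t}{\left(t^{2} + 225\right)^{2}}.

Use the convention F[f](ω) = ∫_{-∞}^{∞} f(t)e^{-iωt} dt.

F(ω) = - \frac{4 i \pi \omega e^{- 15 \left|{\omega}\right|}}{15}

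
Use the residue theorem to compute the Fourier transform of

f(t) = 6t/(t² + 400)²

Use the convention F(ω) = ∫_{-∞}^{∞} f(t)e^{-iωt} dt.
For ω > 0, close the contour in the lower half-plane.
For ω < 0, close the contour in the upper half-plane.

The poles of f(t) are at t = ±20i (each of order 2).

Let g(z) = f(z)e^{-iωz}; for large |z| the factor e^{-iωz} decays in the lower half-plane when ω > 0 and in the upper half-plane when ω < 0.

Case ω > 0 (lower half-plane, clockwise contour ⇒ F(ω) = -2πi·ΣRes):
  Res_{z = - 20 i} g(z) = \frac{3 \omega e^{- 20 \omega}}{40} (pole of order 2)
  F(ω) = -2πi·ΣRes = - \frac{3 i \pi \omega e^{- 20 \omega}}{20}

Case ω < 0 (upper half-plane, counterclockwise contour ⇒ F(ω) = +2πi·ΣRes):
  Res_{z = 20 i} g(z) = - \frac{3 \omega e^{20 \omega}}{40} (pole of order 2)
  F(ω) = 2πi·ΣRes = - \frac{3 i \pi \omega e^{20 \omega}}{20}

Both cases combine into a single formula in |ω|:

F(ω) = - \frac{3 i \pi \omega e^{- 20 \left|{\omega}\right|}}{20}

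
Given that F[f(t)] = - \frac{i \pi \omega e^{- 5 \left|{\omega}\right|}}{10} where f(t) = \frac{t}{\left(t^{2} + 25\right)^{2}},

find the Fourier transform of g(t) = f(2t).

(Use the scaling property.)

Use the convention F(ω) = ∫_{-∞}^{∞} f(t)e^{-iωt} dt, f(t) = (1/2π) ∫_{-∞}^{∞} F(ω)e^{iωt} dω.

F[g](ω) = - \frac{i \pi \omega e^{- \frac{5 \left|{\omega}\right|}{2}}}{40}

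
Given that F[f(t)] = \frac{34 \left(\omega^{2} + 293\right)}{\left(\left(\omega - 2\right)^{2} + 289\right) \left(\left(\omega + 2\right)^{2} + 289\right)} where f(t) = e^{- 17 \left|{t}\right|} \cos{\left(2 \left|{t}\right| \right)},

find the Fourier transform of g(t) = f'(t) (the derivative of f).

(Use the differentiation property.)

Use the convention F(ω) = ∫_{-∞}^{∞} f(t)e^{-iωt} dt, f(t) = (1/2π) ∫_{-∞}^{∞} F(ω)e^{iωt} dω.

F[g](ω) = \frac{34 i \omega \left(\omega^{2} + 293\right)}{\omega^{4} + 570 \omega^{2} + 85849}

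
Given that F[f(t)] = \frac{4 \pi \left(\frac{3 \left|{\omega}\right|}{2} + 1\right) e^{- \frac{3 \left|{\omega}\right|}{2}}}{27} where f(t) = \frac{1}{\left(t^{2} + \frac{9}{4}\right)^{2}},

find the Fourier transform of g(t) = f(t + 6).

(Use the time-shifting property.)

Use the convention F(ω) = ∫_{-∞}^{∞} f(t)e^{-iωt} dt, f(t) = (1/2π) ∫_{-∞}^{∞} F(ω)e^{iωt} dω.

F[g](ω) = \frac{2 \pi \left(3 \left|{\omega}\right| + 2\right) e^{6 i \omega - \frac{3 \left|{\omega}\right|}{2}}}{27}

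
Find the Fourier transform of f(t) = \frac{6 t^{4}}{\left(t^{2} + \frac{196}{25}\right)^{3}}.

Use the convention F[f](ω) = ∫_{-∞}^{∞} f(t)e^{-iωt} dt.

F(ω) = \frac{3 \pi \left(196 \omega^{2} - 350 \left|{\omega}\right| + 75\right) e^{- \frac{14 \left|{\omega}\right|}{5}}}{280}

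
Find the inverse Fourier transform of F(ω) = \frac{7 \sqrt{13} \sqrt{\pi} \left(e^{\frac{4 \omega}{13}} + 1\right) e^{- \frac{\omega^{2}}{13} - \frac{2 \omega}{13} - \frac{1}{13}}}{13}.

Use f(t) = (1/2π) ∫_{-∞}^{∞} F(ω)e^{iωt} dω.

f(t) = 7 e^{- \frac{13 t^{2}}{4}} \cos{\left(t \right)}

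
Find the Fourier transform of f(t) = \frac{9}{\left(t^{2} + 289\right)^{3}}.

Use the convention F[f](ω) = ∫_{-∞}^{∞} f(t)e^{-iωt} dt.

F(ω) = \frac{9 \pi \left(289 \omega^{2} + 51 \left|{\omega}\right| + 3\right) e^{- 17 \left|{\omega}\right|}}{11358856}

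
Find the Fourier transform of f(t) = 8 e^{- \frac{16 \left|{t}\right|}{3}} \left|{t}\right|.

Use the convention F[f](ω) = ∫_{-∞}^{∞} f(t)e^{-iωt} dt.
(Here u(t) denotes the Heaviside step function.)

F(ω) = \frac{144 \left(256 - 9 \omega^{2}\right)}{\left(9 \omega^{2} + 256\right)^{2}}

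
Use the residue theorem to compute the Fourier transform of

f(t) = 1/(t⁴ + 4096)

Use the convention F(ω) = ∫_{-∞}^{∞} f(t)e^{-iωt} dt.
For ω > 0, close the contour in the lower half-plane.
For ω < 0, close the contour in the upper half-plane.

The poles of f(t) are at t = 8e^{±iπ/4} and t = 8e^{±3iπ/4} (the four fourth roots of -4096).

Let g(z) = f(z)e^{-iωz}; for large |z| the factor e^{-iωz} decays in the lower half-plane when ω > 0 and in the upper half-plane when ω < 0.

Case ω > 0 (lower half-plane, clockwise contour ⇒ F(ω) = -2πi·ΣRes):
  Res_{z = - 4 \sqrt{2} - 4 \sqrt{2} i} g(z) = \frac{\sqrt{2} i \left(1 - i\right) e^{4 \sqrt{2} \omega \left(-1 + i\right)}}{4096}
  Res_{z = 4 \sqrt{2} - 4 \sqrt{2} i} g(z) = \frac{\sqrt{2} i \left(1 + i\right) e^{- 4 \sqrt{2} \omega \left(1 + i\right)}}{4096}
  F(ω) = -2πi·ΣRes = \frac{\sqrt{2} \pi \left(1 - i\right) \left(e^{8 \sqrt{2} i \omega} + i\right) e^{- 4 \sqrt{2} \omega \left(1 + i\right)}}{2048} = \frac{\sqrt{2} \pi \left(\sin{\left(4 \sqrt{2} \omega \right)} + \cos{\left(4 \sqrt{2} \omega \right)}\right) e^{- 4 \sqrt{2} \omega}}{1024}

Case ω < 0 (upper half-plane, counterclockwise contour ⇒ F(ω) = +2πi·ΣRes):
  Res_{z = 4 \sqrt{2} + 4 \sqrt{2} i} g(z) = \frac{\sqrt{2} i \left(-1 + i\right) e^{4 \sqrt{2} \omega \left(1 - i\right)}}{4096}
  Res_{z = - 4 \sqrt{2} + 4 \sqrt{2} i} g(z) = \frac{\sqrt{2} \left(1 - i\right) e^{4 \sqrt{2} \omega \left(1 + i\right)}}{4096}
  F(ω) = 2πi·ΣRes = - \frac{\sqrt{2} i \pi \left(i \left(1 - i\right) e^{4 \sqrt{2} \omega \left(1 - i\right)} - \left(1 - i\right) e^{4 \sqrt{2} \omega \left(1 + i\right)}\right)}{2048} = \frac{\sqrt{2} \pi \left(- \sin{\left(4 \sqrt{2} \omega \right)} + \cos{\left(4 \sqrt{2} \omega \right)}\right) e^{4 \sqrt{2} \omega}}{1024}

Both cases combine into a single formula in |ω|:

F(ω) = \frac{\sqrt{2} \pi \left(\sin{\left(4 \sqrt{2} \left|{\omega}\right| \right)} + \cos{\left(4 \sqrt{2} \left|{\omega}\right| \right)}\right) e^{- 4 \sqrt{2} \left|{\omega}\right|}}{1024}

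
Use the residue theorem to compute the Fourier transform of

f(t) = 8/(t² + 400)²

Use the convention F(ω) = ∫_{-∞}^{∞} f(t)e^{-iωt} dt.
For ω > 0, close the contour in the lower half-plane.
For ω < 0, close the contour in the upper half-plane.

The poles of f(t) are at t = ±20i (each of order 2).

Let g(z) = f(z)e^{-iωz}; for large |z| the factor e^{-iωz} decays in the lower half-plane when ω > 0 and in the upper half-plane when ω < 0.

Case ω > 0 (lower half-plane, clockwise contour ⇒ F(ω) = -2πi·ΣRes):
  Res_{z = - 20 i} g(z) = \frac{i \left(20 \omega + 1\right) e^{- 20 \omega}}{4000} (pole of order 2)
  F(ω) = -2πi·ΣRes = \frac{\pi \left(20 \omega + 1\right) e^{- 20 \omega}}{2000}

Case ω < 0 (upper half-plane, counterclockwise contour ⇒ F(ω) = +2πi·ΣRes):
  Res_{z = 20 i} g(z) = \frac{i \left(20 \omega - 1\right) e^{20 \omega}}{4000} (pole of order 2)
  F(ω) = 2πi·ΣRes = \frac{\pi \left(1 - 20 \omega\right) e^{20 \omega}}{2000}

Both cases combine into a single formula in |ω|:

F(ω) = \frac{\pi \left(20 \left|{\omega}\right| + 1\right) e^{- 20 \left|{\omega}\right|}}{2000}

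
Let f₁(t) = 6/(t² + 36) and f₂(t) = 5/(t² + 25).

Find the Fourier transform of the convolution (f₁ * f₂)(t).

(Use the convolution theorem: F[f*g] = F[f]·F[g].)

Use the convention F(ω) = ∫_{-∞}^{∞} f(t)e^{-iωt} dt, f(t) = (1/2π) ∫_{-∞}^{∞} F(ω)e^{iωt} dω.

F[f₁*f₂](ω) = \pi^{2} e^{- 11 \left|{\omega}\right|}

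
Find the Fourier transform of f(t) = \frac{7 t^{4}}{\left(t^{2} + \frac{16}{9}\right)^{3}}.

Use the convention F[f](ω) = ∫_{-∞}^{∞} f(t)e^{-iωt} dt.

F(ω) = \frac{7 \pi \left(16 \omega^{2} - 60 \left|{\omega}\right| + 27\right) e^{- \frac{4 \left|{\omega}\right|}{3}}}{96}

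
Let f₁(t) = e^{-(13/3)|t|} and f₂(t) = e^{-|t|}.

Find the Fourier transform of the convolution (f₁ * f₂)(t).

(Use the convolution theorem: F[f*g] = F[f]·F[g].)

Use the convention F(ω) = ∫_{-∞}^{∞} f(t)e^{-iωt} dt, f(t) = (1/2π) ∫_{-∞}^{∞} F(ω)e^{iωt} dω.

F[f₁*f₂](ω) = \frac{156}{\left(\omega^{2} + 1\right) \left(9 \omega^{2} + 169\right)}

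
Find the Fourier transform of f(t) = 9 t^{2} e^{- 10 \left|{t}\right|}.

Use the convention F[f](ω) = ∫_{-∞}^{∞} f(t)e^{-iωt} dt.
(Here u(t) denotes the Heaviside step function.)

F(ω) = \frac{360 \left(100 - 3 \omega^{2}\right)}{\left(\omega^{2} + 100\right)^{3}}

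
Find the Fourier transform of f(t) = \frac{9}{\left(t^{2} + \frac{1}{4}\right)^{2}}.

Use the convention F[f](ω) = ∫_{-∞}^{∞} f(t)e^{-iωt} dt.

F(ω) = 18 \pi \left(\left|{\omega}\right| + 2\right) e^{- \frac{\left|{\omega}\right|}{2}}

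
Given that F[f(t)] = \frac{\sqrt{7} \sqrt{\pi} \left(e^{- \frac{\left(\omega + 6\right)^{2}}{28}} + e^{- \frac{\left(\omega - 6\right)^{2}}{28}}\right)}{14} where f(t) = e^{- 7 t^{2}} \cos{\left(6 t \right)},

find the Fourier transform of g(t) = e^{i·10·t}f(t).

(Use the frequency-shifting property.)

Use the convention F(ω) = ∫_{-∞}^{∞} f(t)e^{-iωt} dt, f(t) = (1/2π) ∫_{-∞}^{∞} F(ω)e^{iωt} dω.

F[g](ω) = \frac{\sqrt{7} \sqrt{\pi} \left(e^{\frac{6 \omega}{7}} + e^{\frac{60}{7}}\right) e^{- \frac{\omega^{2}}{28} + \frac{2 \omega}{7} - \frac{64}{7}}}{14}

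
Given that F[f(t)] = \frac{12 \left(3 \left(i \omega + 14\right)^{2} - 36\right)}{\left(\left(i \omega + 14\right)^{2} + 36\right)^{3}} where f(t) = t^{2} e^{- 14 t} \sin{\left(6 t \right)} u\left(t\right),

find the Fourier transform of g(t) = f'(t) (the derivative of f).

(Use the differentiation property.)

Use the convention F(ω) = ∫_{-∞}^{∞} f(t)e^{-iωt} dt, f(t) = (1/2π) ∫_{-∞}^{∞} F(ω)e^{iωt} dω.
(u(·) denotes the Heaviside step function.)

F[g](ω) = \frac{36 i \omega \left(\left(i \omega + 14\right)^{2} - 12\right)}{\left(\left(i \omega + 14\right)^{2} + 36\right)^{3}}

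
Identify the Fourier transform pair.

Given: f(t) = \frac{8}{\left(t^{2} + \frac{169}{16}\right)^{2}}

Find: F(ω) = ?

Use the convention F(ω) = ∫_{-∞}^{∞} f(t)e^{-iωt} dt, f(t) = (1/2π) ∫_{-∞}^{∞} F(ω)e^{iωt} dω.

F(ω) = \frac{64 \pi \left(13 \left|{\omega}\right| + 4\right) e^{- \frac{13 \left|{\omega}\right|}{4}}}{2197}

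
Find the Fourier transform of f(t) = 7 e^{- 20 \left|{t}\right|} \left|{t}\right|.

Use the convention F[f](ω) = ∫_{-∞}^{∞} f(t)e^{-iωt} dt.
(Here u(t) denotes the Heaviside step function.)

F(ω) = \frac{14 \left(400 - \omega^{2}\right)}{\left(\omega^{2} + 400\right)^{2}}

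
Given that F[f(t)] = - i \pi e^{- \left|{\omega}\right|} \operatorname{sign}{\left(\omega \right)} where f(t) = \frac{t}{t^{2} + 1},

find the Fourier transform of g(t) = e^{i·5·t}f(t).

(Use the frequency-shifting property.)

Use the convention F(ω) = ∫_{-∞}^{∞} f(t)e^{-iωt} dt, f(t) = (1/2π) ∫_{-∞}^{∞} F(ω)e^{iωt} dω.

F[g](ω) = - i \pi e^{- \left|{\omega - 5}\right|} \operatorname{sign}{\left(\omega - 5 \right)}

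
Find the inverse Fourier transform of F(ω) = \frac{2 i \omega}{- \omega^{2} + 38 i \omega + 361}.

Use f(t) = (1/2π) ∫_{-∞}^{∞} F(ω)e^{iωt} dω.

f(t) = 2 \left(1 - 19 t\right) e^{- 19 t} u\left(t\right)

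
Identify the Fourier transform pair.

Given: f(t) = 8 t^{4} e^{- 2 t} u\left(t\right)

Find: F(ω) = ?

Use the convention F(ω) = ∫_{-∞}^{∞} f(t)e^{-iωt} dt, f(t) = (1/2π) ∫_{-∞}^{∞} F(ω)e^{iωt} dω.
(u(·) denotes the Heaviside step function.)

F(ω) = \frac{192}{\left(i \omega + 2\right)^{5}}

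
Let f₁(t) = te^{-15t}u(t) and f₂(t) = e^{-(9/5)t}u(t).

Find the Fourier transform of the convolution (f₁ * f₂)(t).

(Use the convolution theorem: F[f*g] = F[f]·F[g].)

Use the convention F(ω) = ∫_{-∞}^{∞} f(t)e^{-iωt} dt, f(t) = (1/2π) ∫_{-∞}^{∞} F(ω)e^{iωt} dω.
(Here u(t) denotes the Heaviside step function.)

F[f₁*f₂](ω) = \frac{5}{\left(i \omega + 15\right)^{2} \left(5 i \omega + 9\right)}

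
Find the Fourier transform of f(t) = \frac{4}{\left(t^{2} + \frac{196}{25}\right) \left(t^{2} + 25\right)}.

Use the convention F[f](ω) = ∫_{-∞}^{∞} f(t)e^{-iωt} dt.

F(ω) = - \frac{20 \pi e^{- 5 \left|{\omega}\right|}}{429} + \frac{250 \pi e^{- \frac{14 \left|{\omega}\right|}{5}}}{3003}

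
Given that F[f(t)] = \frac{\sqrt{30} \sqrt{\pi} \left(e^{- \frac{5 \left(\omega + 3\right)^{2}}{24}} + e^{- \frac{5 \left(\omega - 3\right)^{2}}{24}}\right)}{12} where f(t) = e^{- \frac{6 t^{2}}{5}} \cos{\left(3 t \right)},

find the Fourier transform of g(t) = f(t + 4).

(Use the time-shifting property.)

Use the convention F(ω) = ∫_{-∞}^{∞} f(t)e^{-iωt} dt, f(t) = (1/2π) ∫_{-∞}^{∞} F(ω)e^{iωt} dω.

F[g](ω) = \frac{\sqrt{30} \sqrt{\pi} \left(e^{\frac{5 \omega}{2}} + 1\right) e^{- \frac{5 \omega^{2}}{24} - \frac{5 \omega}{4} + 4 i \omega - \frac{15}{8}}}{12}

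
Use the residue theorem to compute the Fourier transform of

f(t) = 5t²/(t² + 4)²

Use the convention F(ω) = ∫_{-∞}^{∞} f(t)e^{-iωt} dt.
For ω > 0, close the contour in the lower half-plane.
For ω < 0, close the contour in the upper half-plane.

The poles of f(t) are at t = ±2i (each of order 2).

Let g(z) = f(z)e^{-iωz}; for large |z| the factor e^{-iωz} decays in the lower half-plane when ω > 0 and in the upper half-plane when ω < 0.

Case ω > 0 (lower half-plane, clockwise contour ⇒ F(ω) = -2πi·ΣRes):
  Res_{z = - 2 i} g(z) = \frac{5 i \left(1 - 2 \omega\right) e^{- 2 \omega}}{8} (pole of order 2)
  F(ω) = -2πi·ΣRes = \frac{5 \pi \left(1 - 2 \omega\right) e^{- 2 \omega}}{4}

Case ω < 0 (upper half-plane, counterclockwise contour ⇒ F(ω) = +2πi·ΣRes):
  Res_{z = 2 i} g(z) = \frac{5 i \left(- 2 \omega - 1\right) e^{2 \omega}}{8} (pole of order 2)
  F(ω) = 2πi·ΣRes = \frac{5 \pi \left(2 \omega + 1\right) e^{2 \omega}}{4}

Both cases combine into a single formula in |ω|:

F(ω) = \frac{5 \pi \left(1 - 2 \left|{\omega}\right|\right) e^{- 2 \left|{\omega}\right|}}{4}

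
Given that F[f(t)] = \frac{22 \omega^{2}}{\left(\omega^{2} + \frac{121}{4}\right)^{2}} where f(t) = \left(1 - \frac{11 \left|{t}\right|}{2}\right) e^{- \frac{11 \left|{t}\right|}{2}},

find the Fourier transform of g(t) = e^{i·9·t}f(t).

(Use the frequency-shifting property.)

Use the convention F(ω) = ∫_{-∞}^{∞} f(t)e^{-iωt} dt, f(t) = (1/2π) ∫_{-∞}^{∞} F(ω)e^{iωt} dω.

F[g](ω) = \frac{352 \left(\omega - 9\right)^{2}}{\left(4 \left(\omega - 9\right)^{2} + 121\right)^{2}}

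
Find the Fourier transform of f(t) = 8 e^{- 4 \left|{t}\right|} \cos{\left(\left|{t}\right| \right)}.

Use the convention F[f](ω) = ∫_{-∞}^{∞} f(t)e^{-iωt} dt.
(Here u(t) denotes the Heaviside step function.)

F(ω) = \frac{64 \left(\omega^{2} + 17\right)}{\omega^{4} + 30 \omega^{2} + 289}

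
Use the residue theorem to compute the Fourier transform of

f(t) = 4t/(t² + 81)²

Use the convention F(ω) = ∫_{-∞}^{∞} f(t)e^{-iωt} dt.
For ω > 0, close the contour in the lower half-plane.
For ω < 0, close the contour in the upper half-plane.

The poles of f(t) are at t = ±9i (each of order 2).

Let g(z) = f(z)e^{-iωz}; for large |z| the factor e^{-iωz} decays in the lower half-plane when ω > 0 and in the upper half-plane when ω < 0.

Case ω > 0 (lower half-plane, clockwise contour ⇒ F(ω) = -2πi·ΣRes):
  Res_{z = - 9 i} g(z) = \frac{\omega e^{- 9 \omega}}{9} (pole of order 2)
  F(ω) = -2πi·ΣRes = - \frac{2 i \pi \omega e^{- 9 \omega}}{9}

Case ω < 0 (upper half-plane, counterclockwise contour ⇒ F(ω) = +2πi·ΣRes):
  Res_{z = 9 i} g(z) = - \frac{\omega e^{9 \omega}}{9} (pole of order 2)
  F(ω) = 2πi·ΣRes = - \frac{2 i \pi \omega e^{9 \omega}}{9}

Both cases combine into a single formula in |ω|:

F(ω) = - \frac{2 i \pi \omega e^{- 9 \left|{\omega}\right|}}{9}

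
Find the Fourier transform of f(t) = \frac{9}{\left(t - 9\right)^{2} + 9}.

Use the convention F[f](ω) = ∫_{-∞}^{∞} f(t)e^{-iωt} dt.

F(ω) = 3 \pi e^{- 9 i \omega - 3 \left|{\omega}\right|}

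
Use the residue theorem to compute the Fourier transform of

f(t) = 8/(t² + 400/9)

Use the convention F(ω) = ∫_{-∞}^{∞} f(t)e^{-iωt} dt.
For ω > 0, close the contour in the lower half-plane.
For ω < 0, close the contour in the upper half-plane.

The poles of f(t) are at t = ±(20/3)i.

Let g(z) = f(z)e^{-iωz}; for large |z| the factor e^{-iωz} decays in the lower half-plane when ω > 0 and in the upper half-plane when ω < 0.

Case ω > 0 (lower half-plane, clockwise contour ⇒ F(ω) = -2πi·ΣRes):
  Res_{z = - \frac{20 i}{3}} g(z) = \frac{3 i e^{- \frac{20 \omega}{3}}}{5}
  F(ω) = -2πi·ΣRes = \frac{6 \pi e^{- \frac{20 \omega}{3}}}{5}

Case ω < 0 (upper half-plane, counterclockwise contour ⇒ F(ω) = +2πi·ΣRes):
  Res_{z = \frac{20 i}{3}} g(z) = - \frac{3 i e^{\frac{20 \omega}{3}}}{5}
  F(ω) = 2πi·ΣRes = \frac{6 \pi e^{\frac{20 \omega}{3}}}{5}

Both cases combine into a single formula in |ω|:

F(ω) = \frac{6 \pi e^{- \frac{20 \left|{\omega}\right|}{3}}}{5}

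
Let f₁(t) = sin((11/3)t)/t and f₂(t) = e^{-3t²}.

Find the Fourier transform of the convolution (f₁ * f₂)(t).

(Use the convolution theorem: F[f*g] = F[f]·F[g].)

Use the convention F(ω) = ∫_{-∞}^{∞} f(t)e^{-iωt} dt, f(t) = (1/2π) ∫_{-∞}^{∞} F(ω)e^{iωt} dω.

F[f₁*f₂](ω) = \begin{cases} \frac{\sqrt{3} \pi^{\frac{3}{2}} e^{- \frac{\omega^{2}}{12}}}{3} & \text{for}\: \omega > - \frac{11}{3} \wedge \omega < \frac{11}{3} \\0 & \text{otherwise} \end{cases}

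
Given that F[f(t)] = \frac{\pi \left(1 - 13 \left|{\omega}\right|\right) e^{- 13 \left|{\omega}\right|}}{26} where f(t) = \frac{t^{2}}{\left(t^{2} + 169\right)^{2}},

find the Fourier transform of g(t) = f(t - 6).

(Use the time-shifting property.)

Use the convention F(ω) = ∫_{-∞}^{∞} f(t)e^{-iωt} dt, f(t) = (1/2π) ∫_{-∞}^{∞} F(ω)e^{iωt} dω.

F[g](ω) = \frac{\pi \left(1 - 13 \left|{\omega}\right|\right) e^{- 6 i \omega - 13 \left|{\omega}\right|}}{26}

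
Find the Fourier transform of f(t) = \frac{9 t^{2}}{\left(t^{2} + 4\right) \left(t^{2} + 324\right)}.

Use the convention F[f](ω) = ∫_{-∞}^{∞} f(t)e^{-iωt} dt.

F(ω) = \frac{9 \pi \left(9 - e^{16 \left|{\omega}\right|}\right) e^{- 18 \left|{\omega}\right|}}{160}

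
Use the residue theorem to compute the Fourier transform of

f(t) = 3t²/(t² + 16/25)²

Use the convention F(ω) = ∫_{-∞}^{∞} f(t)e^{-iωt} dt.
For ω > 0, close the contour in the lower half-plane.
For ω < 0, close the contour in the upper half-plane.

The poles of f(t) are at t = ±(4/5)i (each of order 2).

Let g(z) = f(z)e^{-iωz}; for large |z| the factor e^{-iωz} decays in the lower half-plane when ω > 0 and in the upper half-plane when ω < 0.

Case ω > 0 (lower half-plane, clockwise contour ⇒ F(ω) = -2πi·ΣRes):
  Res_{z = - \frac{4 i}{5}} g(z) = \frac{3 i \left(5 - 4 \omega\right) e^{- \frac{4 \omega}{5}}}{16} (pole of order 2)
  F(ω) = -2πi·ΣRes = \frac{3 \pi \left(5 - 4 \omega\right) e^{- \frac{4 \omega}{5}}}{8}

Case ω < 0 (upper half-plane, counterclockwise contour ⇒ F(ω) = +2πi·ΣRes):
  Res_{z = \frac{4 i}{5}} g(z) = \frac{3 i \left(- 4 \omega - 5\right) e^{\frac{4 \omega}{5}}}{16} (pole of order 2)
  F(ω) = 2πi·ΣRes = \frac{3 \pi \left(4 \omega + 5\right) e^{\frac{4 \omega}{5}}}{8}

Both cases combine into a single formula in |ω|:

F(ω) = \frac{3 \pi \left(5 - 4 \left|{\omega}\right|\right) e^{- \frac{4 \left|{\omega}\right|}{5}}}{8}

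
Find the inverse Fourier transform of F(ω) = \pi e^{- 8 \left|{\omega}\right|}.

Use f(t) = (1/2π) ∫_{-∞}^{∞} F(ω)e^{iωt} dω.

f(t) = \frac{8}{t^{2} + 64}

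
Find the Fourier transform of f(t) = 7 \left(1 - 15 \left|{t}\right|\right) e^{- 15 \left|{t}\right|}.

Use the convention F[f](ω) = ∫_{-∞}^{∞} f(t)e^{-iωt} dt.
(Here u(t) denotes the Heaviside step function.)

F(ω) = \frac{420 \omega^{2}}{\left(\omega^{2} + 225\right)^{2}}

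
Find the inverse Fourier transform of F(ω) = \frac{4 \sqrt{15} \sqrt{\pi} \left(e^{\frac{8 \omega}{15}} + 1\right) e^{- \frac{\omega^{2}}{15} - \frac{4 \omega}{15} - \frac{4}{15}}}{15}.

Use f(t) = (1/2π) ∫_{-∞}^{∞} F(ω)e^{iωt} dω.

f(t) = 4 e^{- \frac{15 t^{2}}{4}} \cos{\left(2 t \right)}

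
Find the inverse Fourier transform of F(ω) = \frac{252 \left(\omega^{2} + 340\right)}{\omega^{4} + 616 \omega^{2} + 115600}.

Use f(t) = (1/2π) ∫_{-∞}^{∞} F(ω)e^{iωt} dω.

f(t) = 7 e^{- 18 \left|{t}\right|} \cos{\left(4 \left|{t}\right| \right)}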